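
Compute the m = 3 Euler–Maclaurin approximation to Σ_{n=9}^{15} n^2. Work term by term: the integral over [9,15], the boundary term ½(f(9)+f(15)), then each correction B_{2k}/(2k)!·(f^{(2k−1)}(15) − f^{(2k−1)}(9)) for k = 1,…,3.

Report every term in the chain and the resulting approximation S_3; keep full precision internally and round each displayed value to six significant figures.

S_3 ≈ 1036.00

∫_9^15 x^2 dx evaluates to 882.000.
½[f(9) + f(15)] = ½[81.0000 + 225.000] = 153.000.
Running total after boundary: 1035.00.
Correction k=1: B_{2}/2! · (f^{(1)}(15) − f^{(1)}(9)) = 1/12 · (30.0000 − 18.0000) = 1.00000.
Running total after k=1: 1036.00.
Correction k=2: B_{4}/4! · (f^{(3)}(15) − f^{(3)}(9)) = −1/720 · (0.00000 − 0.00000) = 0.00000.
Running total after k=2: 1036.00.
Correction k=3: B_{6}/6! · (f^{(5)}(15) − f^{(5)}(9)) = 1/30240 · (0.00000 − 0.00000) = 0.00000.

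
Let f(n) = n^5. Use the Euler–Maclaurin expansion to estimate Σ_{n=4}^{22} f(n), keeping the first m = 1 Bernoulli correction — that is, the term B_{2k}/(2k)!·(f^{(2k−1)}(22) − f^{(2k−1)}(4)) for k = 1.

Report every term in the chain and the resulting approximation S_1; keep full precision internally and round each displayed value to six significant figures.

S_1 ≈ 2.15708e+07

Integral: ∫_4^22 x^5 dx = 1.88960e+07.
Boundary: ½(f(4) + f(22)) = ½(1024.00 + 5.15363e+06) = 2.57733e+06.
So far: 2.14733e+07.
k=1: B_{2}/(2)! × [f^{(1)}(22) − f^{(1)}(4)] = 1/12 × (1.17128e+06 − 1280.00) = 97500.0.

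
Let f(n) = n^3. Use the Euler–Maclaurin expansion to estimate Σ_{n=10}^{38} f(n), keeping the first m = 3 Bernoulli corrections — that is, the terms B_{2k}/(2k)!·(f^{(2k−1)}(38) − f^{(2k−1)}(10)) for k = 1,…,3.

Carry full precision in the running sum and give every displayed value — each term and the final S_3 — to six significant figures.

∫_10^38 x^3 dx evaluates to 518784.
Boundary: ½(f(10) + f(38)) = ½(1000.00 + 54872.0) = 27936.0.
Integral + boundary = 546720.
Correction k=1: B_{2}/2! · (f^{(1)}(38) − f^{(1)}(10)) = 1/12 · (4332.00 − 300.000) = 336.000.
After k=1: 547056.
Correction k=2: B_{4}/4! · (f^{(3)}(38) − f^{(3)}(10)) = −1/720 · (6.00000 − 6.00000) = 0.00000.
After k=2: 547056.
Correction k=3: B_{6}/6! · (f^{(5)}(38) − f^{(5)}(10)) = 1/30240 · (0.00000 − 0.00000) = 0.00000.

S_3 ≈ 547056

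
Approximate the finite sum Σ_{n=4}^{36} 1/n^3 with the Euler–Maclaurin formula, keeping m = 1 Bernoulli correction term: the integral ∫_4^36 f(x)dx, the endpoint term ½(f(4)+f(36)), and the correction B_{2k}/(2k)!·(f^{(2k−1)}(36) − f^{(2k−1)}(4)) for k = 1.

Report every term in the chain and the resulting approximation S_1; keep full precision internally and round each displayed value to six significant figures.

S_1 ≈ 0.0396638

Integral: ∫_4^36 1/x^3 dx = 0.0308642.
Boundary: ½(f(4) + f(36)) = ½(0.0156250 + 2.14335e-05) = 0.00782322.
Integral + boundary = 0.0386874.
Correction k=1: B_{2}/2! · (f^{(1)}(36) − f^{(1)}(4)) = 1/12 · (-1.78612e-06 − (-0.0117188)) = 0.000976414.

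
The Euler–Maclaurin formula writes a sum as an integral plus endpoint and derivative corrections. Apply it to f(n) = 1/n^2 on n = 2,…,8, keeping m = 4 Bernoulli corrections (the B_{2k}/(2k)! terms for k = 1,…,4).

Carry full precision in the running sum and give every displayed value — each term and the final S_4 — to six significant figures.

∫_2^8 1/x^2 dx evaluates to 0.375000.
Boundary: ½(f(2) + f(8)) = ½(0.250000 + 0.0156250) = 0.132812.
Integral + boundary = 0.507812.
k=1: B_{2}/(2)! × [f^{(1)}(8) − f^{(1)}(2)] = 1/12 × (-0.00390625 − (-0.250000)) = 0.0205078.
Running total after k=1: 0.528320.
k=2: B_{4}/(4)! × [f^{(3)}(8) − f^{(3)}(2)] = −1/720 × (-0.000732422 − (-0.750000)) = -0.00104065.
Running total after k=2: 0.527280.
k=3: B_{6}/(6)! × [f^{(5)}(8) − f^{(5)}(2)] = 1/30240 × (-0.000343323 − (-5.62500)) = 0.000186001.
Running total after k=3: 0.527466.
k=4: B_{8}/(8)! × [f^{(7)}(8) − f^{(7)}(2)] = −1/1209600 × (-0.000300407 − (-78.7500)) = -6.51039e-05.

S_4 ≈ 0.527401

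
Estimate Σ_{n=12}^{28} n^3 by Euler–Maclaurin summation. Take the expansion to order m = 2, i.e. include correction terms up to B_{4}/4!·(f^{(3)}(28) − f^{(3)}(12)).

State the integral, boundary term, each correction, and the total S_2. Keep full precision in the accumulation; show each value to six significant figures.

Integral: ∫_12^28 x^3 dx = 148480.
½[f(12) + f(28)] = ½[1728.00 + 21952.0] = 11840.0.
Integral + boundary = 160320.
k=1: B_{2}/(2)! × [f^{(1)}(28) − f^{(1)}(12)] = 1/12 × (2352.00 − 432.000) = 160.000.
Partial sum through k=1: 160480.
k=2: B_{4}/(4)! × [f^{(3)}(28) − f^{(3)}(12)] = −1/720 × (6.00000 − 6.00000) = 0.00000.

S_2 ≈ 160480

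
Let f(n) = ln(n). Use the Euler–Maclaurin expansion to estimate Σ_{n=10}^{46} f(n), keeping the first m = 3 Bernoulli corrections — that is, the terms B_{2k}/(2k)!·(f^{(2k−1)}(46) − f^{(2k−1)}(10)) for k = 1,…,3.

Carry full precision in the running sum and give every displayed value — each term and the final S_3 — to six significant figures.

S_3 ≈ 120.151

The integral term ∫_10^46 ln(x) dx = 117.092.
Endpoint term: (f(10) + f(46))/2 = (2.30259 + 3.82864)/2 = 3.06561.
Running total after boundary: 120.157.
Correction k=1: B_{2}/2! · (f^{(1)}(46) − f^{(1)}(10)) = 1/12 · (0.0217391 − 0.100000) = -0.00652174.
Running total after k=1: 120.151.
Correction k=2: B_{4}/4! · (f^{(3)}(46) − f^{(3)}(10)) = −1/720 · (2.05474e-05 − 0.00200000) = 2.74924e-06.
Running total after k=2: 120.151.
Correction k=3: B_{6}/6! · (f^{(5)}(46) − f^{(5)}(10)) = 1/30240 · (1.16526e-07 − 0.000240000) = -7.93265e-09.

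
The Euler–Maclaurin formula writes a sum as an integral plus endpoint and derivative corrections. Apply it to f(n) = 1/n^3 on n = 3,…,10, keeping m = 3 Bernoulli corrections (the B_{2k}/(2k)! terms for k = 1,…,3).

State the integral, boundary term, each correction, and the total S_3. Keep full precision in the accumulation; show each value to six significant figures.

S_3 ≈ 0.0725340

∫_3^10 1/x^3 dx evaluates to 0.0505556.
Endpoint term: (f(3) + f(10))/2 = (0.0370370 + 0.00100000)/2 = 0.0190185.
So far: 0.0695741.
Correction k=1: B_{2}/2! · (f^{(1)}(10) − f^{(1)}(3)) = 1/12 · (-0.000300000 − (-0.0370370)) = 0.00306142.
Partial sum through k=1: 0.0726355.
Correction k=2: B_{4}/4! · (f^{(3)}(10) − f^{(3)}(3)) = −1/720 · (-6.00000e-05 − (-0.0823045)) = -0.000114229.
Partial sum through k=2: 0.0725213.
Correction k=3: B_{6}/6! · (f^{(5)}(10) − f^{(5)}(3)) = 1/30240 · (-2.52000e-05 − (-0.384088)) = 1.27005e-05.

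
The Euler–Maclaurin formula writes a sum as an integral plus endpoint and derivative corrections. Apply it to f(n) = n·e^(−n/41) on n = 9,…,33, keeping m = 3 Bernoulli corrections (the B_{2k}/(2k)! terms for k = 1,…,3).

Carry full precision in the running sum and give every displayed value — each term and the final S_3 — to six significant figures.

S_3 ≈ 300.282

Integral: ∫_9^33 x·e^(−x/41) dx = 289.336.
Boundary: ½(f(9) + f(33)) = ½(7.22619 + 14.7557) = 10.9909.
Running total after boundary: 300.327.
Correction k=1: B_{2}/2! · (f^{(1)}(33) − f^{(1)}(9)) = 1/12 · (0.0872473 − 0.626662) = -0.0449512.
Partial sum through k=1: 300.282.
Correction k=2: B_{4}/4! · (f^{(3)}(33) − f^{(3)}(9)) = −1/720 · (0.000583898 − 0.00132807) = 1.03357e-06.
Partial sum through k=2: 300.282.
Correction k=3: B_{6}/6! · (f^{(5)}(33) − f^{(5)}(9)) = 1/30240 · (6.63827e-07 − 1.35833e-06) = -2.29662e-11.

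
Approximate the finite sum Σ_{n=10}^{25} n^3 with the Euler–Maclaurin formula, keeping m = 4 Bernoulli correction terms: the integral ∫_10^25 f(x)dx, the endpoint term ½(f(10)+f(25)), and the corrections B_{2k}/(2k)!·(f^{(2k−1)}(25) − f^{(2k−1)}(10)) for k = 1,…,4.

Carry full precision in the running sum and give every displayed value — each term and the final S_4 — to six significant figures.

S_4 ≈ 103600

Integral: ∫_10^25 x^3 dx = 95156.2.
½[f(10) + f(25)] = ½[1000.00 + 15625.0] = 8312.50.
Integral + boundary = 103469.
k=1: B_{2}/(2)! × [f^{(1)}(25) − f^{(1)}(10)] = 1/12 × (1875.00 − 300.000) = 131.250.
Partial sum through k=1: 103600.
k=2: B_{4}/(4)! × [f^{(3)}(25) − f^{(3)}(10)] = −1/720 × (6.00000 − 6.00000) = 0.00000.
Partial sum through k=2: 103600.
k=3: B_{6}/(6)! × [f^{(5)}(25) − f^{(5)}(10)] = 1/30240 × (0.00000 − 0.00000) = 0.00000.
Partial sum through k=3: 103600.
k=4: B_{8}/(8)! × [f^{(7)}(25) − f^{(7)}(10)] = −1/1209600 × (0.00000 − 0.00000) = 0.00000.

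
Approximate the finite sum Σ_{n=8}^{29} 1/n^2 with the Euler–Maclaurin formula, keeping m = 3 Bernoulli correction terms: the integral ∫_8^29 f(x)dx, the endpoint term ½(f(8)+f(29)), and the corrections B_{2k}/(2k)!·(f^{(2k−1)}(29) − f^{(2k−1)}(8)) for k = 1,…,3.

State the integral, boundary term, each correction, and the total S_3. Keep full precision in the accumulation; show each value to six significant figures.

∫_8^29 1/x^2 dx evaluates to 0.0905172.
Endpoint term: (f(8) + f(29))/2 = (0.0156250 + 0.00118906)/2 = 0.00840703.
So far: 0.0989243.
k=1: B_{2}/(2)! × [f^{(1)}(29) − f^{(1)}(8)] = 1/12 × (-8.20042e-05 − (-0.00390625)) = 0.000318687.
Running total after k=1: 0.0992430.
k=2: B_{4}/(4)! × [f^{(3)}(29) − f^{(3)}(8)] = −1/720 × (-1.17010e-06 − (-0.000732422)) = -1.01563e-06.
Running total after k=2: 0.0992419.
k=3: B_{6}/(6)! × [f^{(5)}(29) − f^{(5)}(8)] = 1/30240 × (-4.17394e-08 − (-0.000343323)) = 1.13519e-08.

S_3 ≈ 0.0992420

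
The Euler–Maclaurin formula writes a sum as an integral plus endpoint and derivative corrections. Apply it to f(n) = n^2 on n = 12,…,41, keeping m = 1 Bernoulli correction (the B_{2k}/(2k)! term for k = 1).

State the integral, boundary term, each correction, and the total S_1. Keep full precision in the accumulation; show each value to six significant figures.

S_1 ≈ 23315.0

The integral term ∫_12^41 x^2 dx = 22397.7.
½[f(12) + f(41)] = ½[144.000 + 1681.00] = 912.500.
Integral + boundary = 23310.2.
Correction k=1: B_{2}/2! · (f^{(1)}(41) − f^{(1)}(12)) = 1/12 · (82.0000 − 24.0000) = 4.83333.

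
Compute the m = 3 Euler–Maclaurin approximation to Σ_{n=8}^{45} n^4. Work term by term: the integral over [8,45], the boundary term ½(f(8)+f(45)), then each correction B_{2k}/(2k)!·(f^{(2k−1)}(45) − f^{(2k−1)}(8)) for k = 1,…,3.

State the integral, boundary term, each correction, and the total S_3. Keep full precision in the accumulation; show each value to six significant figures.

∫_8^45 x^4 dx evaluates to 3.68991e+07.
Endpoint term: (f(8) + f(45))/2 = (4096.00 + 4.10062e+06)/2 = 2.05236e+06.
So far: 3.89514e+07.
Order-1 term: 1/12 · (364500 − 2048.00) = 30204.3.
After k=1: 3.89816e+07.
Order-2 term: −1/720 · (1080.00 − 192.000) = -1.23333.
After k=2: 3.89816e+07.
Order-3 term: 1/30240 · (0.00000 − 0.00000) = 0.00000.

S_3 ≈ 3.89816e+07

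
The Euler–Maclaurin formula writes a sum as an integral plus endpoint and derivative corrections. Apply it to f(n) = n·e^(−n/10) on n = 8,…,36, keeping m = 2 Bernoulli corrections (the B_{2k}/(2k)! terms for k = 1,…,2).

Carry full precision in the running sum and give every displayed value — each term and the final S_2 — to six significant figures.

∫_8^36 x·e^(−x/10) dx evaluates to 68.3103.
Boundary: ½(f(8) + f(36)) = ½(3.59463 + 0.983654) = 2.28914.
So far: 70.5994.
Correction k=1: B_{2}/2! · (f^{(1)}(36) − f^{(1)}(8)) = 1/12 · (-0.0710417 − 0.0898658) = -0.0134090.
After k=1: 70.5860.
Correction k=2: B_{4}/4! · (f^{(3)}(36) − f^{(3)}(8)) = −1/720 · (-0.000163942 − 0.00988524) = 1.39572e-05.

S_2 ≈ 70.5860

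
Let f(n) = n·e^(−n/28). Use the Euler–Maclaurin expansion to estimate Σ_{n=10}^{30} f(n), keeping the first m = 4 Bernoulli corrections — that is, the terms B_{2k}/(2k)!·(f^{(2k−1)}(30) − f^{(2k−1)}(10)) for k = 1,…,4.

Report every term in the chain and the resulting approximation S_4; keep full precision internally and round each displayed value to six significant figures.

The integral term ∫_10^30 x·e^(−x/28) dx = 188.201.
Boundary: ½(f(10) + f(30)) = ½(6.99673 + 10.2756) = 8.63615.
Integral + boundary = 196.837.
k=1: B_{2}/(2)! × [f^{(1)}(30) − f^{(1)}(10)] = 1/12 × (-0.0244656 − 0.449789) = -0.0395213.
Running total after k=1: 196.798.
k=2: B_{4}/(4)! × [f^{(3)}(30) − f^{(3)}(10)] = −1/720 × (0.000842566 − 0.00235859) = 2.10559e-06.
Running total after k=2: 196.798.
k=3: B_{6}/(6)! × [f^{(5)}(30) − f^{(5)}(10)] = 1/30240 × (2.18921e-06 − 5.28504e-06) = -1.02375e-10.
Running total after k=3: 196.798.
k=4: B_{8}/(8)! × [f^{(7)}(30) − f^{(7)}(10)] = −1/1209600 × (4.21392e-09 − 9.64498e-09) = 4.48997e-15.

S_4 ≈ 196.798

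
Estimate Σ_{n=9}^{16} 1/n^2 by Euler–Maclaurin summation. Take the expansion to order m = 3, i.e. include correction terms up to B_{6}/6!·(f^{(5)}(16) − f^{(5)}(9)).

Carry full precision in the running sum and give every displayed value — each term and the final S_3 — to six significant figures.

S_3 ≈ 0.0569245

The integral term ∫_9^16 1/x^2 dx = 0.0486111.
Boundary: ½(f(9) + f(16)) = ½(0.0123457 + 0.00390625) = 0.00812596.
Running total after boundary: 0.0567371.
Correction k=1: B_{2}/2! · (f^{(1)}(16) − f^{(1)}(9)) = 1/12 · (-0.000488281 − (-0.00274348)) = 0.000187934.
After k=1: 0.0569250.
Correction k=2: B_{4}/4! · (f^{(3)}(16) − f^{(3)}(9)) = −1/720 · (-2.28882e-05 − (-0.000406442)) = -5.32714e-07.
After k=2: 0.0569245.
Correction k=3: B_{6}/6! · (f^{(5)}(16) − f^{(5)}(9)) = 1/30240 · (-2.68221e-06 − (-0.000150534)) = 4.88928e-09.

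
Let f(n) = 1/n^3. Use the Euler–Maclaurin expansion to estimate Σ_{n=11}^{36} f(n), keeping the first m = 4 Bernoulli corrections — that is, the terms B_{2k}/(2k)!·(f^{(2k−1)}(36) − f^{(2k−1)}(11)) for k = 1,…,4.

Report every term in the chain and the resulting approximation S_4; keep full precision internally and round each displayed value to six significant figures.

S_4 ≈ 0.00414968

The integral term ∫_11^36 1/x^3 dx = 0.00374643.
½[f(11) + f(36)] = ½[0.000751315 + 2.14335e-05] = 0.000386374.
So far: 0.00413280.
Order-1 term: 1/12 · (-1.78612e-06 − (-0.000204904)) = 1.69265e-05.
Running total after k=1: 0.00414973.
Order-2 term: −1/720 · (-2.75636e-08 − (-3.38684e-05)) = -4.70012e-08.
Running total after k=2: 0.00414968.
Order-3 term: 1/30240 · (-8.93265e-10 − (-1.17560e-05)) = 3.88727e-10.
Running total after k=3: 0.00414968.
Order-4 term: −1/1209600 · (-4.96259e-11 − (-6.99530e-06)) = -5.78311e-12.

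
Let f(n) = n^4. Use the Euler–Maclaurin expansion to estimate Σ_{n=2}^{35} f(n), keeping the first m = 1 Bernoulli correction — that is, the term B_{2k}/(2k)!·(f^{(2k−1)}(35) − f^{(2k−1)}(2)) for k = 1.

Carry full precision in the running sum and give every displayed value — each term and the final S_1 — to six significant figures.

The integral term ∫_2^35 x^4 dx = 1.05044e+07.
Endpoint term: (f(2) + f(35))/2 = (16.0000 + 1.50062e+06)/2 = 750320.
So far: 1.12547e+07.
Order-1 term: 1/12 · (171500 − 32.0000) = 14289.0.

S_1 ≈ 1.12690e+07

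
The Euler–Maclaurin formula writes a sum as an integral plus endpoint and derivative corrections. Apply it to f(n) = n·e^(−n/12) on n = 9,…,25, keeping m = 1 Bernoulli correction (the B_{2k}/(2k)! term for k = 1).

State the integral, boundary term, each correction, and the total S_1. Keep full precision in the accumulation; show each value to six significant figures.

∫_9^25 x·e^(−x/12) dx evaluates to 63.7519.
Boundary: ½(f(9) + f(25)) = ½(4.25130 + 3.11286) = 3.68208.
Running total after boundary: 67.4340.
k=1: B_{2}/(2)! × [f^{(1)}(25) − f^{(1)}(9)] = 1/12 × (-0.134891 − 0.118092) = -0.0210819.

S_1 ≈ 67.4129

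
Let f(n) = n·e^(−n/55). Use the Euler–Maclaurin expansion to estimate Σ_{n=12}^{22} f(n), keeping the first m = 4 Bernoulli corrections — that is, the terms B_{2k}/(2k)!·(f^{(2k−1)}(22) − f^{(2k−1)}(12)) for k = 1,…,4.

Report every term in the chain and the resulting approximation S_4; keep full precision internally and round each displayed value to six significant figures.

S_4 ≈ 136.037

Integral: ∫_12^22 x·e^(−x/55) dx = 123.858.
Endpoint term: (f(12) + f(22))/2 = (9.64775 + 14.7470)/2 = 12.1974.
Running total after boundary: 136.056.
Order-1 term: 1/12 · (0.402192 − 0.628566) = -0.0188645.
After k=1: 136.037.
Order-2 term: −1/720 · (0.000576143 − 0.000739347) = 2.26672e-07.
After k=2: 136.037.
Order-3 term: 1/30240 · (3.36968e-07 − 4.20133e-07) = -2.75016e-12.
After k=3: 136.037.
Order-4 term: −1/1209600 · (1.59827e-10 − 1.96977e-10) = 3.07124e-17.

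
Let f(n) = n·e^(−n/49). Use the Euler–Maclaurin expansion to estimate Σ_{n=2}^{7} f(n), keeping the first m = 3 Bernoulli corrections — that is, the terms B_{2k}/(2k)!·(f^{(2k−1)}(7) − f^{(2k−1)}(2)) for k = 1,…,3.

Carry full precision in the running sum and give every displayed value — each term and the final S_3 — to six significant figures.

S_3 ≈ 24.3199

∫_2^7 x·e^(−x/49) dx evaluates to 20.3406.
½[f(2) + f(7)] = ½[1.92001 + 6.06815] = 3.99408.
Integral + boundary = 24.3347.
Correction k=1: B_{2}/2! · (f^{(1)}(7) − f^{(1)}(2)) = 1/12 · (0.743038 − 0.920822) = -0.0148153.
Running total after k=1: 24.3199.
Correction k=2: B_{4}/4! · (f^{(3)}(7) − f^{(3)}(2)) = −1/720 · (0.00103157 − 0.00118319) = 2.10583e-07.
Running total after k=2: 24.3199.
Correction k=3: B_{6}/6! · (f^{(5)}(7) − f^{(5)}(2)) = 1/30240 · (7.30389e-07 − 8.25847e-07) = -3.15666e-12.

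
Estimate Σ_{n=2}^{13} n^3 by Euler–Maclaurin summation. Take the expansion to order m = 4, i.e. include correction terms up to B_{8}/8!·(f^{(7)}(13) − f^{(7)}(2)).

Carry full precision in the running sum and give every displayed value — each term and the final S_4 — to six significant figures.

The integral term ∫_2^13 x^3 dx = 7136.25.
Boundary: ½(f(2) + f(13)) = ½(8.00000 + 2197.00) = 1102.50.
Integral + boundary = 8238.75.
k=1: B_{2}/(2)! × [f^{(1)}(13) − f^{(1)}(2)] = 1/12 × (507.000 − 12.0000) = 41.2500.
Running total after k=1: 8280.00.
k=2: B_{4}/(4)! × [f^{(3)}(13) − f^{(3)}(2)] = −1/720 × (6.00000 − 6.00000) = 0.00000.
Running total after k=2: 8280.00.
k=3: B_{6}/(6)! × [f^{(5)}(13) − f^{(5)}(2)] = 1/30240 × (0.00000 − 0.00000) = 0.00000.
Running total after k=3: 8280.00.
k=4: B_{8}/(8)! × [f^{(7)}(13) − f^{(7)}(2)] = −1/1209600 × (0.00000 − 0.00000) = 0.00000.

S_4 ≈ 8280.00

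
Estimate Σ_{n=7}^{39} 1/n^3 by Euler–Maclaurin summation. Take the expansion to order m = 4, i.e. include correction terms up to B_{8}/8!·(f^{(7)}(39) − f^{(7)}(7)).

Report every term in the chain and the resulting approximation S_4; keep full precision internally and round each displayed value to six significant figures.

S_4 ≈ 0.0114448

Integral: ∫_7^39 1/x^3 dx = 0.00987535.
Endpoint term: (f(7) + f(39))/2 = (0.00291545 + 1.68580e-05)/2 = 0.00146615.
Running total after boundary: 0.0113415.
Order-1 term: 1/12 · (-1.29677e-06 − (-0.00124948)) = 0.000104015.
Running total after k=1: 0.0114455.
Order-2 term: −1/720 · (-1.70515e-08 − (-0.000509992)) = -7.08298e-07.
Running total after k=2: 0.0114448.
Order-3 term: 1/30240 · (-4.70851e-10 − (-0.000437136)) = 1.44555e-08.
Running total after k=3: 0.0114448.
Order-4 term: −1/1209600 · (-2.22888e-11 − (-0.000642322)) = -5.31020e-10.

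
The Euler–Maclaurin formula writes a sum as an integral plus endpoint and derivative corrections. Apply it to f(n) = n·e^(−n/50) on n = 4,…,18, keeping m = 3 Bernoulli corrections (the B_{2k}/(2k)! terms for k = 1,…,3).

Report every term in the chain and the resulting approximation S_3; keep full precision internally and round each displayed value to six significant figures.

The integral term ∫_4^18 x·e^(−x/50) dx = 120.315.
Boundary: ½(f(4) + f(18)) = ½(3.69247 + 12.5582) = 8.12532.
So far: 128.440.
k=1: B_{2}/(2)! × [f^{(1)}(18) − f^{(1)}(4)] = 1/12 × (0.446513 − 0.849267) = -0.0335628.
After k=1: 128.406.
k=2: B_{4}/(4)! × [f^{(3)}(18) − f^{(3)}(4)] = −1/720 × (0.000736746 − 0.00107820) = 4.74241e-07.
After k=2: 128.406.
k=3: B_{6}/(6)! × [f^{(5)}(18) − f^{(5)}(4)] = 1/30240 × (5.17955e-07 − 7.26677e-07) = -6.90219e-12.

S_3 ≈ 128.406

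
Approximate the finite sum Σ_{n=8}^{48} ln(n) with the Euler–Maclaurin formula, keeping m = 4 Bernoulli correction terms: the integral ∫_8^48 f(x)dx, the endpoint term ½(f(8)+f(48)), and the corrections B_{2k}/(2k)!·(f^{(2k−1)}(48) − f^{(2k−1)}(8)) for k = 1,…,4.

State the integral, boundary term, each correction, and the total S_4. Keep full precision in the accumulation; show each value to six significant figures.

Integral: ∫_8^48 ln(x) dx = 129.182.
Boundary: ½(f(8) + f(48)) = ½(2.07944 + 3.87120) = 2.97532.
Integral + boundary = 132.157.
k=1: B_{2}/(2)! × [f^{(1)}(48) − f^{(1)}(8)] = 1/12 × (0.0208333 − 0.125000) = -0.00868056.
Partial sum through k=1: 132.149.
k=2: B_{4}/(4)! × [f^{(3)}(48) − f^{(3)}(8)] = −1/720 × (1.80845e-05 − 0.00390625) = 5.40023e-06.
Partial sum through k=2: 132.149.
k=3: B_{6}/(6)! × [f^{(5)}(48) − f^{(5)}(8)] = 1/30240 × (9.41901e-08 − 0.000732422) = -2.42172e-08.
Partial sum through k=3: 132.149.
k=4: B_{8}/(8)! × [f^{(7)}(48) − f^{(7)}(8)] = −1/1209600 × (1.22643e-09 − 0.000343323) = 2.83831e-10.

S_4 ≈ 132.149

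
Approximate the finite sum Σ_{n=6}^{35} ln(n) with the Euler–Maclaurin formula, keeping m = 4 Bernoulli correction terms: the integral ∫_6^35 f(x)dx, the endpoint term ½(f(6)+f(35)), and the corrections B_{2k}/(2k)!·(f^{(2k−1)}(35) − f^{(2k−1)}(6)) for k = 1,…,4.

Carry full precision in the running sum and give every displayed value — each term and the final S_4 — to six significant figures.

∫_6^35 ln(x) dx evaluates to 84.6866.
½[f(6) + f(35)] = ½[1.79176 + 3.55535] = 2.67355.
So far: 87.3602.
Correction k=1: B_{2}/2! · (f^{(1)}(35) − f^{(1)}(6)) = 1/12 · (0.0285714 − 0.166667) = -0.0115079.
Partial sum through k=1: 87.3487.
Correction k=2: B_{4}/4! · (f^{(3)}(35) − f^{(3)}(6)) = −1/720 · (4.66472e-05 − 0.00925926) = 1.27953e-05.
Partial sum through k=2: 87.3487.
Correction k=3: B_{6}/6! · (f^{(5)}(35) − f^{(5)}(6)) = 1/30240 · (4.56952e-07 − 0.00308642) = -1.02049e-07.
Partial sum through k=3: 87.3487.
Correction k=4: B_{8}/8! · (f^{(7)}(35) − f^{(7)}(6)) = −1/1209600 · (1.11907e-08 − 0.00257202) = 2.12633e-09.

S_4 ≈ 87.3487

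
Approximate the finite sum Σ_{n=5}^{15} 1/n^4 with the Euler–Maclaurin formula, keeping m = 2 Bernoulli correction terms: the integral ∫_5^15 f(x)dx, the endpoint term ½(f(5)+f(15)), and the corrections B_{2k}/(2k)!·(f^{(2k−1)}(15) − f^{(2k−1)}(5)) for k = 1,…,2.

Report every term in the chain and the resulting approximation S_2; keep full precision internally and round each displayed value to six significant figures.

S_2 ≈ 0.00348187

∫_5^15 1/x^4 dx evaluates to 0.00256790.
½[f(5) + f(15)] = ½[0.00160000 + 1.97531e-05] = 0.000809877.
Integral + boundary = 0.00337778.
Correction k=1: B_{2}/2! · (f^{(1)}(15) − f^{(1)}(5)) = 1/12 · (-5.26749e-06 − (-0.00128000)) = 0.000106228.
After k=1: 0.00348401.
Correction k=2: B_{4}/4! · (f^{(3)}(15) − f^{(3)}(5)) = −1/720 · (-7.02332e-07 − (-0.00153600)) = -2.13236e-06.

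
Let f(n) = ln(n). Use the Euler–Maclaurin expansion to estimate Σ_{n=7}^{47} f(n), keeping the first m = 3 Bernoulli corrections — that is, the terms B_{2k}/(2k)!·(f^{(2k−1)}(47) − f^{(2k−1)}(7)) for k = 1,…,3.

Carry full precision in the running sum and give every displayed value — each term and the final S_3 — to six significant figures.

The integral term ∫_7^47 ln(x) dx = 127.336.
Endpoint term: (f(7) + f(47))/2 = (1.94591 + 3.85015)/2 = 2.89803.
Running total after boundary: 130.234.
Order-1 term: 1/12 · (0.0212766 − 0.142857) = -0.0101317.
Partial sum through k=1: 130.223.
Order-2 term: −1/720 · (1.92636e-05 − 0.00583090) = 8.07172e-06.
Partial sum through k=2: 130.223.
Order-3 term: 1/30240 · (1.04646e-07 − 0.00142798) = -4.72180e-08.

S_3 ≈ 130.223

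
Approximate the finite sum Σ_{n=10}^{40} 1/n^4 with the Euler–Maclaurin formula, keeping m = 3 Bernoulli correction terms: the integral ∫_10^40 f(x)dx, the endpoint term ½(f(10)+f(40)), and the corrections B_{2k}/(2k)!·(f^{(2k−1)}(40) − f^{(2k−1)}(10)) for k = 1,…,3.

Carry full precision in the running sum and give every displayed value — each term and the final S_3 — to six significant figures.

S_3 ≈ 0.000381634

Integral: ∫_10^40 1/x^4 dx = 0.000328125.
½[f(10) + f(40)] = ½[0.000100000 + 3.90625e-07] = 5.01953e-05.
Integral + boundary = 0.000378320.
k=1: B_{2}/(2)! × [f^{(1)}(40) − f^{(1)}(10)] = 1/12 × (-3.90625e-08 − (-4.00000e-05)) = 3.33008e-06.
After k=1: 0.000381650.
k=2: B_{4}/(4)! × [f^{(3)}(40) − f^{(3)}(10)] = −1/720 × (-7.32422e-10 − (-1.20000e-05)) = -1.66656e-08.
After k=2: 0.000381634.
k=3: B_{6}/(6)! × [f^{(5)}(40) − f^{(5)}(10)] = 1/30240 × (-2.56348e-11 − (-6.72000e-06)) = 2.22221e-10.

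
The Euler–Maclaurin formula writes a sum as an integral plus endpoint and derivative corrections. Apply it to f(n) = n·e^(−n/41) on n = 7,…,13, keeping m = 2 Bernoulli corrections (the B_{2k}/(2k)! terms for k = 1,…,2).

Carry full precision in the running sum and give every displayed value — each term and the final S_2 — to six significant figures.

S_2 ≈ 54.3793

Integral: ∫_7^13 x·e^(−x/41) dx = 46.7116.
Endpoint term: (f(7) + f(13))/2 = (5.90133 + 9.46761)/2 = 7.68447.
Running total after boundary: 54.3961.
Correction k=1: B_{2}/2! · (f^{(1)}(13) − f^{(1)}(7)) = 1/12 · (0.497360 − 0.699113) = -0.0168127.
Running total after k=1: 54.3793.
Correction k=2: B_{4}/4! · (f^{(3)}(13) − f^{(3)}(7)) = −1/720 · (0.00116235 − 0.00141892) = 3.56346e-07.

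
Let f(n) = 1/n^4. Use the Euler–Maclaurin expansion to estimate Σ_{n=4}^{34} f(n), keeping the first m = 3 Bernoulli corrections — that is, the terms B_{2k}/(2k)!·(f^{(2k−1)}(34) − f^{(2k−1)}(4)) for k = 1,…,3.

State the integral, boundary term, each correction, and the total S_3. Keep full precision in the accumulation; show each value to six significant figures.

S_3 ≈ 0.00746954

∫_4^34 1/x^4 dx evaluates to 0.00519985.
Boundary: ½(f(4) + f(34)) = ½(0.00390625 + 7.48315e-07) = 0.00195350.
So far: 0.00715335.
Correction k=1: B_{2}/2! · (f^{(1)}(34) − f^{(1)}(4)) = 1/12 · (-8.80370e-08 − (-0.00390625)) = 0.000325513.
Running total after k=1: 0.00747887.
Correction k=2: B_{4}/4! · (f^{(3)}(34) − f^{(3)}(4)) = −1/720 · (-2.28470e-09 − (-0.00732422)) = -1.01725e-05.
Running total after k=2: 0.00746869.
Correction k=3: B_{6}/6! · (f^{(5)}(34) − f^{(5)}(4)) = 1/30240 · (-1.10677e-10 − (-0.0256348)) = 8.47710e-07.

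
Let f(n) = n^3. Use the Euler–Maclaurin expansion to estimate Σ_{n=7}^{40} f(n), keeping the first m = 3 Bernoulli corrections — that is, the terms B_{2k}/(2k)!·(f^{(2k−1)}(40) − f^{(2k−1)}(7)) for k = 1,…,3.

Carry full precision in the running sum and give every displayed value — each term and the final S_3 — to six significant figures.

Integral: ∫_7^40 x^3 dx = 639400.
½[f(7) + f(40)] = ½[343.000 + 64000.0] = 32171.5.
So far: 671571.
k=1: B_{2}/(2)! × [f^{(1)}(40) − f^{(1)}(7)] = 1/12 × (4800.00 − 147.000) = 387.750.
After k=1: 671959.
k=2: B_{4}/(4)! × [f^{(3)}(40) − f^{(3)}(7)] = −1/720 × (6.00000 − 6.00000) = 0.00000.
After k=2: 671959.
k=3: B_{6}/(6)! × [f^{(5)}(40) − f^{(5)}(7)] = 1/30240 × (0.00000 − 0.00000) = 0.00000.

S_3 ≈ 671959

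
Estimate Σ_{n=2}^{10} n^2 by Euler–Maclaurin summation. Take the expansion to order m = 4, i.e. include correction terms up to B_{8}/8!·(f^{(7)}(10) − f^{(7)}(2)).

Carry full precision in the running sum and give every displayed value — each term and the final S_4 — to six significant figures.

S_4 ≈ 384.000

∫_2^10 x^2 dx evaluates to 330.667.
Boundary: ½(f(2) + f(10)) = ½(4.00000 + 100.000) = 52.0000.
Integral + boundary = 382.667.
Correction k=1: B_{2}/2! · (f^{(1)}(10) − f^{(1)}(2)) = 1/12 · (20.0000 − 4.00000) = 1.33333.
After k=1: 384.000.
Correction k=2: B_{4}/4! · (f^{(3)}(10) − f^{(3)}(2)) = −1/720 · (0.00000 − 0.00000) = 0.00000.
After k=2: 384.000.
Correction k=3: B_{6}/6! · (f^{(5)}(10) − f^{(5)}(2)) = 1/30240 · (0.00000 − 0.00000) = 0.00000.
After k=3: 384.000.
Correction k=4: B_{8}/8! · (f^{(7)}(10) − f^{(7)}(2)) = −1/1209600 · (0.00000 − 0.00000) = 0.00000.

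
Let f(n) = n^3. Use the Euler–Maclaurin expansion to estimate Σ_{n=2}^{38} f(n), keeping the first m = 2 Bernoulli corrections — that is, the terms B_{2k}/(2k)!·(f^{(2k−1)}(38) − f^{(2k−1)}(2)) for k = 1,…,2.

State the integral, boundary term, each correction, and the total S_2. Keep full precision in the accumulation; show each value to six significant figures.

S_2 ≈ 549080

∫_2^38 x^3 dx evaluates to 521280.
Endpoint term: (f(2) + f(38))/2 = (8.00000 + 54872.0)/2 = 27440.0.
Integral + boundary = 548720.
Correction k=1: B_{2}/2! · (f^{(1)}(38) − f^{(1)}(2)) = 1/12 · (4332.00 − 12.0000) = 360.000.
Partial sum through k=1: 549080.
Correction k=2: B_{4}/4! · (f^{(3)}(38) − f^{(3)}(2)) = −1/720 · (6.00000 − 6.00000) = 0.00000.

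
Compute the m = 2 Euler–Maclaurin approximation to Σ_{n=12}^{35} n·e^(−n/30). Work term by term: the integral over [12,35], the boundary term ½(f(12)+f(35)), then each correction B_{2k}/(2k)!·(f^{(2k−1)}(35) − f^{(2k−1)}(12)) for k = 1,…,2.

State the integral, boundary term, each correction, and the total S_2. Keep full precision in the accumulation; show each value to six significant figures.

∫_12^35 x·e^(−x/30) dx evaluates to 237.367.
Endpoint term: (f(12) + f(35))/2 = (8.04384 + 10.8991)/2 = 9.47148.
So far: 246.838.
k=1: B_{2}/(2)! × [f^{(1)}(35) − f^{(1)}(12)] = 1/12 × (-0.0519005 − 0.402192) = -0.0378410.
Running total after k=1: 246.801.
k=2: B_{4}/(4)! × [f^{(3)}(35) − f^{(3)}(12)] = −1/720 × (0.000634340 − 0.00193648) = 1.80853e-06.

S_2 ≈ 246.801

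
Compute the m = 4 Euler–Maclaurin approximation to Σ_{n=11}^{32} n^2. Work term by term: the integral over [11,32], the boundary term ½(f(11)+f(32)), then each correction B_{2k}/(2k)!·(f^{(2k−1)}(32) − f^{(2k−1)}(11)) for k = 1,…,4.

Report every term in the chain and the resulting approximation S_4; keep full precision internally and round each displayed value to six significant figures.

S_4 ≈ 11055.0

Integral: ∫_11^32 x^2 dx = 10479.0.
½[f(11) + f(32)] = ½[121.000 + 1024.00] = 572.500.
Running total after boundary: 11051.5.
k=1: B_{2}/(2)! × [f^{(1)}(32) − f^{(1)}(11)] = 1/12 × (64.0000 − 22.0000) = 3.50000.
Partial sum through k=1: 11055.0.
k=2: B_{4}/(4)! × [f^{(3)}(32) − f^{(3)}(11)] = −1/720 × (0.00000 − 0.00000) = 0.00000.
Partial sum through k=2: 11055.0.
k=3: B_{6}/(6)! × [f^{(5)}(32) − f^{(5)}(11)] = 1/30240 × (0.00000 − 0.00000) = 0.00000.
Partial sum through k=3: 11055.0.
k=4: B_{8}/(8)! × [f^{(7)}(32) − f^{(7)}(11)] = −1/1209600 × (0.00000 − 0.00000) = 0.00000.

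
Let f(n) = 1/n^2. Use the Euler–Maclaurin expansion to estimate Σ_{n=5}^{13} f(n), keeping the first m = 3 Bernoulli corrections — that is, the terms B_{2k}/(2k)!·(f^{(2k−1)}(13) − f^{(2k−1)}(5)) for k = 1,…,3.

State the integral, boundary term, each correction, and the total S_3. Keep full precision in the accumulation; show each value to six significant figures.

The integral term ∫_5^13 1/x^2 dx = 0.123077.
Endpoint term: (f(5) + f(13))/2 = (0.0400000 + 0.00591716)/2 = 0.0229586.
Running total after boundary: 0.146036.
Order-1 term: 1/12 · (-0.000910332 − (-0.0160000)) = 0.00125747.
After k=1: 0.147293.
Order-2 term: −1/720 · (-6.46390e-05 − (-0.00768000)) = -1.05769e-05.
After k=2: 0.147282.
Order-3 term: 1/30240 · (-1.14744e-05 − (-0.00921600)) = 3.04382e-07.

S_3 ≈ 0.147283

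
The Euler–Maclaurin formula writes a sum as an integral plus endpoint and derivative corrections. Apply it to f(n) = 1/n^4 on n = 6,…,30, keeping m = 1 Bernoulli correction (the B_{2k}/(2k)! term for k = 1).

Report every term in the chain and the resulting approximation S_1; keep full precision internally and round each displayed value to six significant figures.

∫_6^30 1/x^4 dx evaluates to 0.00153086.
½[f(6) + f(30)] = ½[0.000771605 + 1.23457e-06] = 0.000386420.
Integral + boundary = 0.00191728.
Order-1 term: 1/12 · (-1.64609e-07 − (-0.000514403)) = 4.28532e-05.

S_1 ≈ 0.00196014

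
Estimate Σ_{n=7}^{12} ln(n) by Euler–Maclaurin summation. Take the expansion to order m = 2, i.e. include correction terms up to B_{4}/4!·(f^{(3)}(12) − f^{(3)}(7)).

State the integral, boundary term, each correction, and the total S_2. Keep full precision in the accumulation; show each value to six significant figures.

S_2 ≈ 13.4080

The integral term ∫_7^12 ln(x) dx = 11.1975.
½[f(7) + f(12)] = ½[1.94591 + 2.48491] = 2.21541.
So far: 13.4129.
k=1: B_{2}/(2)! × [f^{(1)}(12) − f^{(1)}(7)] = 1/12 × (0.0833333 − 0.142857) = -0.00496032.
Partial sum through k=1: 13.4080.
k=2: B_{4}/(4)! × [f^{(3)}(12) − f^{(3)}(7)] = −1/720 × (0.00115741 − 0.00583090) = 6.49097e-06.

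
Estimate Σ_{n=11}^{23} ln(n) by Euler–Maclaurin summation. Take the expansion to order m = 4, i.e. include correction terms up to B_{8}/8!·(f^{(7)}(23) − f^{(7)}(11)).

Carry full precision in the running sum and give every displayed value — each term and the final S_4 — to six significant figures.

S_4 ≈ 36.5023

The integral term ∫_11^23 ln(x) dx = 33.7395.
Endpoint term: (f(11) + f(23))/2 = (2.39790 + 3.13549)/2 = 2.76669.
Running total after boundary: 36.5062.
Order-1 term: 1/12 · (0.0434783 − 0.0909091) = -0.00395257.
Partial sum through k=1: 36.5023.
Order-2 term: −1/720 · (0.000164379 − 0.00150263) = 1.85868e-06.
Partial sum through k=2: 36.5023.
Order-3 term: 1/30240 · (3.72883e-06 − 0.000149021) = -4.80464e-09.
Partial sum through k=3: 36.5023.
Order-4 term: −1/1209600 · (2.11465e-07 − 3.69474e-05) = 3.03703e-11.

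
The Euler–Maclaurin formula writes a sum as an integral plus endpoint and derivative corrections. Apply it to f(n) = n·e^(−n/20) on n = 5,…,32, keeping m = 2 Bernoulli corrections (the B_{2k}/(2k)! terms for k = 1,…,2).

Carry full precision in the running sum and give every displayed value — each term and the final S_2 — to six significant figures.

∫_5^32 x·e^(−x/20) dx evaluates to 179.428.
Boundary: ½(f(5) + f(32)) = ½(3.89400 + 6.46069) = 5.17735.
Integral + boundary = 184.605.
k=1: B_{2}/(2)! × [f^{(1)}(32) − f^{(1)}(5)] = 1/12 × (-0.121138 − 0.584101) = -0.0587699.
Partial sum through k=1: 184.547.
k=2: B_{4}/(4)! × [f^{(3)}(32) − f^{(3)}(5)] = −1/720 × (0.000706638 − 0.00535426) = 6.45502e-06.

S_2 ≈ 184.547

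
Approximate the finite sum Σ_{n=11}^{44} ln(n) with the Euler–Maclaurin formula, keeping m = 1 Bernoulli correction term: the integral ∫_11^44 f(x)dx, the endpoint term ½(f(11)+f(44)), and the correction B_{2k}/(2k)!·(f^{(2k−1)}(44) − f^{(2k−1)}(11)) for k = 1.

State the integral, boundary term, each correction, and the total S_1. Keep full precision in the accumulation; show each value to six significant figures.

S_1 ≈ 110.213

The integral term ∫_11^44 ln(x) dx = 107.127.
Endpoint term: (f(11) + f(44))/2 = (2.39790 + 3.78419)/2 = 3.09104.
Running total after boundary: 110.219.
k=1: B_{2}/(2)! × [f^{(1)}(44) − f^{(1)}(11)] = 1/12 × (0.0227273 − 0.0909091) = -0.00568182.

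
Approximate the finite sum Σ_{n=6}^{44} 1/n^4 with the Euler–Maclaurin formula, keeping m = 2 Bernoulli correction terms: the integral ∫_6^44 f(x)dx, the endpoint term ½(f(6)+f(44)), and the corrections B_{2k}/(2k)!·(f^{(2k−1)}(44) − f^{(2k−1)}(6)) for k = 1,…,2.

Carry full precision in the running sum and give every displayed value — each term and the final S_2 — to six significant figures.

S_2 ≈ 0.00196750

The integral term ∫_6^44 1/x^4 dx = 0.00153930.
½[f(6) + f(44)] = ½[0.000771605 + 2.66802e-07] = 0.000385936.
So far: 0.00192523.
Order-1 term: 1/12 · (-2.42547e-08 − (-0.000514403)) = 4.28649e-05.
After k=1: 0.00196810.
Order-2 term: −1/720 · (-3.75848e-10 − (-0.000428669)) = -5.95374e-07.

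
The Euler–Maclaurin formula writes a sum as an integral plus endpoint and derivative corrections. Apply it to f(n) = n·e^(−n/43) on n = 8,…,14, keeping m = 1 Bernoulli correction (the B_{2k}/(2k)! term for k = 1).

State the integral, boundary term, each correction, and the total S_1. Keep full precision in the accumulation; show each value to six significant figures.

Integral: ∫_8^14 x·e^(−x/43) dx = 50.8201.
Endpoint term: (f(8) + f(14))/2 = (6.64188 + 10.1095)/2 = 8.37569.
Integral + boundary = 59.1958.
Correction k=1: B_{2}/2! · (f^{(1)}(14) − f^{(1)}(8)) = 1/12 · (0.487003 − 0.675773) = -0.0157308.

S_1 ≈ 59.1800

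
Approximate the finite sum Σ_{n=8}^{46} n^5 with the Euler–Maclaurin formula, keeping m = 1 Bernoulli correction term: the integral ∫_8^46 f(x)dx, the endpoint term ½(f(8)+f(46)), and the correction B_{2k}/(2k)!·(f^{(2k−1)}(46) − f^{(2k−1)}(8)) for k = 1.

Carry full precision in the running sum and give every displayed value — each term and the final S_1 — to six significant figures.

∫_8^46 x^5 dx evaluates to 1.57901e+09.
Boundary: ½(f(8) + f(46)) = ½(32768.0 + 2.05963e+08) = 1.02998e+08.
Running total after boundary: 1.68200e+09.
k=1: B_{2}/(2)! × [f^{(1)}(46) − f^{(1)}(8)] = 1/12 × (2.23873e+07 − 20480.0) = 1.86390e+06.

S_1 ≈ 1.68387e+09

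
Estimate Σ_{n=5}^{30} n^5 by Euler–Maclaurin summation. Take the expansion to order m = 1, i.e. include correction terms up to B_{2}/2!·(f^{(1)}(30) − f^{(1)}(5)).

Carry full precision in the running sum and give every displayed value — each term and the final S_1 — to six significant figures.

S_1 ≈ 1.33986e+08

The integral term ∫_5^30 x^5 dx = 1.21497e+08.
Endpoint term: (f(5) + f(30))/2 = (3125.00 + 2.43000e+07)/2 = 1.21516e+07.
So far: 1.33649e+08.
Order-1 term: 1/12 · (4.05000e+06 − 3125.00) = 337240.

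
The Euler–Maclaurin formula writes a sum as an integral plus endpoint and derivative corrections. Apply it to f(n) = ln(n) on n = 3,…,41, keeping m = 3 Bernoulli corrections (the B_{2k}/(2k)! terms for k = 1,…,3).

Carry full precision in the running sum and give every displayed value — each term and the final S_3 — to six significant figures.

Integral: ∫_3^41 ln(x) dx = 110.961.
Boundary: ½(f(3) + f(41)) = ½(1.09861 + 3.71357) = 2.40609.
So far: 113.367.
Correction k=1: B_{2}/2! · (f^{(1)}(41) − f^{(1)}(3)) = 1/12 · (0.0243902 − 0.333333) = -0.0257453.
After k=1: 113.341.
Correction k=2: B_{4}/4! · (f^{(3)}(41) − f^{(3)}(3)) = −1/720 · (2.90187e-05 − 0.0740741) = 0.000102840.
After k=2: 113.341.
Correction k=3: B_{6}/6! · (f^{(5)}(41) − f^{(5)}(3)) = 1/30240 · (2.07153e-07 − 0.0987654) = -3.26605e-06.

S_3 ≈ 113.341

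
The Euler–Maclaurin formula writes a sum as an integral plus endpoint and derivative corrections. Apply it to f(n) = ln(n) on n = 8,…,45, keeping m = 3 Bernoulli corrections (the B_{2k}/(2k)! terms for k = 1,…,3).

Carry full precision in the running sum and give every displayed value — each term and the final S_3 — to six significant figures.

S_3 ≈ 120.599

Integral: ∫_8^45 ln(x) dx = 117.664.
½[f(8) + f(45)] = ½[2.07944 + 3.80666] = 2.94305.
Running total after boundary: 120.607.
k=1: B_{2}/(2)! × [f^{(1)}(45) − f^{(1)}(8)] = 1/12 × (0.0222222 − 0.125000) = -0.00856481.
Running total after k=1: 120.599.
k=2: B_{4}/(4)! × [f^{(3)}(45) − f^{(3)}(8)] = −1/720 × (2.19479e-05 − 0.00390625) = 5.39486e-06.
Running total after k=2: 120.599.
k=3: B_{6}/(6)! × [f^{(5)}(45) − f^{(5)}(8)] = 1/30240 × (1.30061e-07 − 0.000732422) = -2.42160e-08.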